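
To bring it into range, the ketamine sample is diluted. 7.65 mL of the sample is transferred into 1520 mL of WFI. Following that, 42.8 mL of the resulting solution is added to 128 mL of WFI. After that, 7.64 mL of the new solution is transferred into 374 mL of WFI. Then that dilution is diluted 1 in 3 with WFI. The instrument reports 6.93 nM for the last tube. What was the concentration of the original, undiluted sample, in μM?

Overall dilution factor = 199.7 × 3.991 × 49.95 × 3 = 1.19 × 10⁵.
Original = 6.93 nM × 1.19 × 10⁵ = 8.28 × 10⁵ nM = 828 μM.

828 μM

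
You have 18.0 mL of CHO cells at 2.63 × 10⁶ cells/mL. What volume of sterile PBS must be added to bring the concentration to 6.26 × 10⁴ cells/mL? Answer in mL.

738 mL

V₂ = C₁V₁/C₂ = 2.63 × 10⁶ × 18.0 / 6.26 × 10⁴ = 756 mL.
Diluent to add = V₂ − V₁ = 756 − 18.0 = 738 mL.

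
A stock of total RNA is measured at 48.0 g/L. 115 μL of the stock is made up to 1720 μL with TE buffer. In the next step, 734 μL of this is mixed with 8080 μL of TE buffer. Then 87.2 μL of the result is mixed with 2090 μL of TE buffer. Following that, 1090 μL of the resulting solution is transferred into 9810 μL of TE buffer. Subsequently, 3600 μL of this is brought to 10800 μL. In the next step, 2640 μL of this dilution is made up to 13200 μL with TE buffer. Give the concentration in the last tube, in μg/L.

Overall dilution factor = 14.96 × 12.01 × 24.97 × 10 × 3 × 5 = 6.73 × 10⁵.
48.0 g/L / 6.73 × 10⁵ = 7.14 × 10⁻⁵ g/L = 71.4 μg/L.

71.4 μg/L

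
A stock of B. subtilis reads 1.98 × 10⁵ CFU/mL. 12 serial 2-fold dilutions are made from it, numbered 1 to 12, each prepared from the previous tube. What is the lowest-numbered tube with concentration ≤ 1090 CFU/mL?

Tube n has concentration 1.98 × 10⁵ CFU/mL / 2ⁿ.
Need 2ⁿ ≥ 1.98 × 10⁵ CFU/mL / 1090 CFU/mL = 182, so n ≥ 7.51.
First such tube: n = 8.

tube 8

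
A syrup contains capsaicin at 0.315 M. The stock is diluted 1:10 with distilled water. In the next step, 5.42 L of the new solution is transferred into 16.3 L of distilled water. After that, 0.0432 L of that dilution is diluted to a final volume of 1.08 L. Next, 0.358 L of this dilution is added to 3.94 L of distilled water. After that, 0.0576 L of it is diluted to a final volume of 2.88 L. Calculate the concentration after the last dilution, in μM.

Overall dilution factor = 10 × 4.007 × 25 × 12.01 × 50 = 6.01 × 10⁵.
0.315 M / 6.01 × 10⁵ = 5.24 × 10⁻⁷ M = 0.524 μM.

0.524 μM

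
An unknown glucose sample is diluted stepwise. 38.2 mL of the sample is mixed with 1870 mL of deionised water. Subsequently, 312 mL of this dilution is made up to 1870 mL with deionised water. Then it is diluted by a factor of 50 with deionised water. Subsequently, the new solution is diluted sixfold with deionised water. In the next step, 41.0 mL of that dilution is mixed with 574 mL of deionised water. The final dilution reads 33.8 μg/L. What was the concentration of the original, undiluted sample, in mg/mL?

Overall dilution factor = 49.95 × 5.994 × 50 × 6 × 15 = 1.35 × 10⁶.
Original = 33.8 μg/L × 1.35 × 10⁶ = 4.55 × 10⁷ μg/L = 45.5 mg/mL.

45.5 mg/mL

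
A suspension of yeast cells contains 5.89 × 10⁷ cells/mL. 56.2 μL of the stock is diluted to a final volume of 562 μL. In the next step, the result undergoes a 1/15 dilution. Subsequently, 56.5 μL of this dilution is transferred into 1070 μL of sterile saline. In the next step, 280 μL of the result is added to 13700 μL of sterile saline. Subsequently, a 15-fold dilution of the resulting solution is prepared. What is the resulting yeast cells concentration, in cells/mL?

26.3 cells/mL

Overall dilution factor = 10 × 15 × 19.94 × 49.93 × 15 = 2.24 × 10⁶.
5.89 × 10⁷ cells/mL / 2.24 × 10⁶ = 26.3 cells/mL.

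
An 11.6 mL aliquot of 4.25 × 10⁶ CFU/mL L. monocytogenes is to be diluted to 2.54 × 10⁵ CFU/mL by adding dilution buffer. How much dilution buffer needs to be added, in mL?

V₂ = C₁V₁/C₂ = 4.25 × 10⁶ × 11.6 / 2.54 × 10⁵ = 194 mL.
Diluent to add = V₂ − V₁ = 194 − 11.6 = 182 mL.

182 mL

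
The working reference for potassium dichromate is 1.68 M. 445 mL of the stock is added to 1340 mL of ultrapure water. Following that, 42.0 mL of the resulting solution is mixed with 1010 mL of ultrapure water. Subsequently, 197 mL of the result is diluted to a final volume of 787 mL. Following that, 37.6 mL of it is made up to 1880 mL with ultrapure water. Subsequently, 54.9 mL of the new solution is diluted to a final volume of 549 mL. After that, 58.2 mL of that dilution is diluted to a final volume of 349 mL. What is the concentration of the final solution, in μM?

1.40 μM

Overall dilution factor = 4.011 × 25.05 × 3.995 × 50 × 10 × 5.997 = 1.20 × 10⁶.
1.68 M / 1.20 × 10⁶ = 1.40 × 10⁻⁶ M = 1.40 μM.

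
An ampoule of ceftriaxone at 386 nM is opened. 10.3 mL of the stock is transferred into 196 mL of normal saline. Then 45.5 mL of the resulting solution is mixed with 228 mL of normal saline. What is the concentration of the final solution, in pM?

Overall dilution factor = 20.03 × 6.011 = 120.
386 nM / 120 = 3.21 nM = 3210 pM.

3210 pM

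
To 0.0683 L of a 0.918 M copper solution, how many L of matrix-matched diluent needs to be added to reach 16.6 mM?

3.71 L

16.6 mM = 0.0166 M.
V₂ = C₁V₁/C₂ = 0.918 × 0.0683 / 0.0166 = 3.78 L.
Diluent to add = V₂ − V₁ = 3.78 − 0.0683 = 3.71 L.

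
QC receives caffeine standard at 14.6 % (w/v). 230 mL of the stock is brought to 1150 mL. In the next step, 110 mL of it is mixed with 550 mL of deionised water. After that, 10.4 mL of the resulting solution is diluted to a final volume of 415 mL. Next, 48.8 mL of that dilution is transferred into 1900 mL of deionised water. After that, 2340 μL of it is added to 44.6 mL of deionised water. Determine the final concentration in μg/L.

Overall dilution factor = 5 × 6 × 39.90 × 39.93 × 20.06 = 9.59 × 10⁵.
14.6 % (w/v) / 9.59 × 10⁵ = 1.52 × 10⁻⁵ % (w/v) = 152 μg/L.

152 μg/L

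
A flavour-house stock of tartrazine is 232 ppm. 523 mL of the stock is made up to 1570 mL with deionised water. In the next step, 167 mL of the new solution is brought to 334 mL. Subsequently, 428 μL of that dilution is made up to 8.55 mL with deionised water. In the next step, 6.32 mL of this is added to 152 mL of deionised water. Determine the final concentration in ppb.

Overall dilution factor = 3.002 × 2 × 19.98 × 25.05 = 3004.
232 ppm / 3004 = 0.0772 ppm = 77.2 ppb.

77.2 ppb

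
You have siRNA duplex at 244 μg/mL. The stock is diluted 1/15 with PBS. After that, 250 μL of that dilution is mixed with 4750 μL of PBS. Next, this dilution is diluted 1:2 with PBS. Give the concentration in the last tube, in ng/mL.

Overall dilution factor = 15 × 20 × 2 = 600.
244 μg/mL / 600 = 0.407 μg/mL = 407 ng/mL.

407 ng/mL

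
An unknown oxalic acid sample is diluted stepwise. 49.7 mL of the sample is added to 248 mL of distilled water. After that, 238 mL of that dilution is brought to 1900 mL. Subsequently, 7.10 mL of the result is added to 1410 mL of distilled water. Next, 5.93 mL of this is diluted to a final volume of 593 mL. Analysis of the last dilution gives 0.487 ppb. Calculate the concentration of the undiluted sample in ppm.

465 ppm

Overall dilution factor = 5.990 × 7.983 × 199.6 × 100 = 9.54 × 10⁵.
Original = 0.487 ppb × 9.54 × 10⁵ = 4.65 × 10⁵ ppb = 465 ppm.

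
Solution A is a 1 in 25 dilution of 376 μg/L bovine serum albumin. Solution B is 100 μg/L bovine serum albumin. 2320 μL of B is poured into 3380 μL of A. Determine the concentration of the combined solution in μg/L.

C_A = 376 μg/L / 25 = 15.0 μg/L.
C_mix = (C_A·V_A + C_B·V_B)/(V_A + V_B) = (15.0×3380 + 100×2320) / 5700 = 49.6 μg/L.

49.6 μg/L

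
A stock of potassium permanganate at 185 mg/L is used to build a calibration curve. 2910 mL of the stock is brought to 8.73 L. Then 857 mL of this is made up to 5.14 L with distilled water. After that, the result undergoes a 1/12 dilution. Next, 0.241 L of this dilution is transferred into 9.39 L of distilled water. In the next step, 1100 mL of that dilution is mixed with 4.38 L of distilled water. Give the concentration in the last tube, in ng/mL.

Overall dilution factor = 3 × 5.998 × 12 × 39.96 × 4.982 = 4.30 × 10⁴.
185 mg/L / 4.30 × 10⁴ = 4.30 × 10⁻³ mg/L = 4.30 ng/mL.

4.30 ng/mL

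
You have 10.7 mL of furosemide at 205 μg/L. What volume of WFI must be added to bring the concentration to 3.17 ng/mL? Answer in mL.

681 mL

3.17 ng/mL = 3.17 μg/L.
V₂ = C₁V₁/C₂ = 205 × 10.7 / 3.17 = 692 mL.
Diluent to add = V₂ − V₁ = 692 − 10.7 = 681 mL.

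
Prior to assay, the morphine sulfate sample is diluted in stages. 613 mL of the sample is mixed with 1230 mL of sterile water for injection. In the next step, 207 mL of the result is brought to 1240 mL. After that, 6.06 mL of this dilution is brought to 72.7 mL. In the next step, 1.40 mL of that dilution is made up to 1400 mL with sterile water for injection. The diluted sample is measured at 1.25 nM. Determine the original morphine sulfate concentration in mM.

0.270 mM

Overall dilution factor = 3.007 × 5.990 × 12.00 × 1000 = 2.16 × 10⁵.
Original = 1.25 nM × 2.16 × 10⁵ = 2.70 × 10⁵ nM = 0.270 mM.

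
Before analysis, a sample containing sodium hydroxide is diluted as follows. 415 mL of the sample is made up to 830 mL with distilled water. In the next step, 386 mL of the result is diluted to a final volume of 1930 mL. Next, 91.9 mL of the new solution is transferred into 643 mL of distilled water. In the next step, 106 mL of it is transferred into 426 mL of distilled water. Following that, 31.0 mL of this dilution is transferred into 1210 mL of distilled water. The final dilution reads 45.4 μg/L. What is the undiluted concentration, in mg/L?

729 mg/L

Overall dilution factor = 2 × 5 × 7.997 × 5.019 × 40.03 = 1.61 × 10⁴.
Original = 45.4 μg/L × 1.61 × 10⁴ = 7.29 × 10⁵ μg/L = 729 mg/L.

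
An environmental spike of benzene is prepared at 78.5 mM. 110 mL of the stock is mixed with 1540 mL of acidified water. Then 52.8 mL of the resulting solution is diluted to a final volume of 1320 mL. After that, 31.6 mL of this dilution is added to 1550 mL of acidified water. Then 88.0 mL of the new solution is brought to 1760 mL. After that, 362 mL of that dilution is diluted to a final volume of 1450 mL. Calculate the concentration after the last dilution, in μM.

0.0522 μM

Overall dilution factor = 15 × 25 × 50.05 × 20 × 4.006 = 1.50 × 10⁶.
78.5 mM / 1.50 × 10⁶ = 5.22 × 10⁻⁵ mM = 0.0522 μM.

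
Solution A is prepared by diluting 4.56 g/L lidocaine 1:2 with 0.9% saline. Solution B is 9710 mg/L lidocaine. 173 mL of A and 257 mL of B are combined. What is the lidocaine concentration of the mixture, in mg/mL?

C_A = 4.56 g/L / 2 = 2.28 g/L.
C_B = 9710 mg/L = 9.71 g/L.
C_mix = (C_A·V_A + C_B·V_B)/(V_A + V_B) = (2.28×173 + 9.71×257) / 430.0 = 6.72 g/L = 6.72 mg/mL.

6.72 mg/mL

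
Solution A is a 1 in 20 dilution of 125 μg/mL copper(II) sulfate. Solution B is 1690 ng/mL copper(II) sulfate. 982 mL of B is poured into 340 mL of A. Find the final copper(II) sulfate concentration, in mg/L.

C_A = 125 μg/mL / 20 = 6.25 μg/mL.
C_B = 1690 ng/mL = 1.69 μg/mL.
C_mix = (C_A·V_A + C_B·V_B)/(V_A + V_B) = (6.25×340 + 1.69×982) / 1322 = 2.86 μg/mL = 2.86 mg/L.

2.86 mg/L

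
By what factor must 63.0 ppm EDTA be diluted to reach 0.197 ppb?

Factor = C₀/C_target = 63.0 ppm / 0.197 ppb = 3.20 × 10⁵.

3.20 × 10⁵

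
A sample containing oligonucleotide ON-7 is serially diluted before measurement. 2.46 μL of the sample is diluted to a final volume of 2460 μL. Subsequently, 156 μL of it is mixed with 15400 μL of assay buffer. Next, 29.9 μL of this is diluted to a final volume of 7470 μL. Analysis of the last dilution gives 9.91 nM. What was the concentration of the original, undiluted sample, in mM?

247 mM

Overall dilution factor = 1000 × 99.72 × 249.8 = 2.49 × 10⁷.
Original = 9.91 nM × 2.49 × 10⁷ = 2.47 × 10⁸ nM = 247 mM.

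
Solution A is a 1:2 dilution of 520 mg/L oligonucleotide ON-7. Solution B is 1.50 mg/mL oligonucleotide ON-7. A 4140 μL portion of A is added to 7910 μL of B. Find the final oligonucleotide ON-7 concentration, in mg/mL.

1.07 mg/mL

C_A = 520 mg/L / 2 = 260 mg/L.
C_B = 1.50 mg/mL = 1500 mg/L.
C_mix = (C_A·V_A + C_B·V_B)/(V_A + V_B) = (260×4140 + 1500×7910) / 12050 = 1074 mg/L = 1.07 mg/mL.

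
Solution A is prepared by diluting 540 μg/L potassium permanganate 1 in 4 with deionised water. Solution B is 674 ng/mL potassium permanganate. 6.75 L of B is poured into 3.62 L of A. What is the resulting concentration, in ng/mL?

486 ng/mL

C_A = 540 μg/L / 4 = 135 μg/L.
C_B = 674 ng/mL = 674 μg/L.
C_mix = (C_A·V_A + C_B·V_B)/(V_A + V_B) = (135×3.62 + 674×6.75) / 10.37 = 486 μg/L = 486 ng/mL.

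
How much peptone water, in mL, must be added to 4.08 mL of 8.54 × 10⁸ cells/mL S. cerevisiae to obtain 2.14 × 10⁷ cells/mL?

V₂ = C₁V₁/C₂ = 8.54 × 10⁸ × 4.08 / 2.14 × 10⁷ = 163 mL.
Diluent to add = V₂ − V₁ = 163 − 4.08 = 159 mL.

159 mL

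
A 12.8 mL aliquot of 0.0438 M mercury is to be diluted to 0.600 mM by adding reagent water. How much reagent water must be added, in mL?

0.600 mM = 6.00 × 10⁻⁴ M.
V₂ = C₁V₁/C₂ = 0.0438 × 12.8 / 6.00 × 10⁻⁴ = 934 mL.
Diluent to add = V₂ − V₁ = 934 − 12.8 = 922 mL.

922 mL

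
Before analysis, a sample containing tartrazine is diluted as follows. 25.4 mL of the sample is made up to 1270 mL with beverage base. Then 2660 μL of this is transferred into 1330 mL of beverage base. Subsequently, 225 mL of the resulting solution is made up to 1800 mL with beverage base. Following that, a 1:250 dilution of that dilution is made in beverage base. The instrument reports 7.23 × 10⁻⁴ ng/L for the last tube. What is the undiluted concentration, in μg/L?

36.2 μg/L

Overall dilution factor = 50 × 501 × 8 × 250 = 5.01 × 10⁷.
Original = 7.23 × 10⁻⁴ ng/L × 5.01 × 10⁷ = 3.62 × 10⁴ ng/L = 36.2 μg/L.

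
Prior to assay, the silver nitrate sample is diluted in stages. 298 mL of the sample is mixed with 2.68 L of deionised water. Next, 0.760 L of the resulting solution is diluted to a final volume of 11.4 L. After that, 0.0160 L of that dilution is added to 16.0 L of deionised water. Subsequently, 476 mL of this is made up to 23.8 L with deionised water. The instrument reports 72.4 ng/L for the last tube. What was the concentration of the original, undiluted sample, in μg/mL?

543 μg/mL

Overall dilution factor = 9.993 × 15 × 1001 × 50 = 7.50 × 10⁶.
Original = 72.4 ng/L × 7.50 × 10⁶ = 5.43 × 10⁸ ng/L = 543 μg/mL.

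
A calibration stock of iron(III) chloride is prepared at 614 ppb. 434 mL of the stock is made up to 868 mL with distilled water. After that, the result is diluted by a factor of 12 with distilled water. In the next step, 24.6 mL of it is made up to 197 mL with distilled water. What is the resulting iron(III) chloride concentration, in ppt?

3190 ppt

Overall dilution factor = 2 × 12 × 8.008 = 192.
614 ppb / 192 = 3.19 ppb = 3190 ppt.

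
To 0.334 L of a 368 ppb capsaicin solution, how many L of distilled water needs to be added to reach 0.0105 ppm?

11.4 L

0.0105 ppm = 10.5 ppb.
V₂ = C₁V₁/C₂ = 368 × 0.334 / 10.5 = 11.7 L.
Diluent to add = V₂ − V₁ = 11.7 − 0.334 = 11.4 L.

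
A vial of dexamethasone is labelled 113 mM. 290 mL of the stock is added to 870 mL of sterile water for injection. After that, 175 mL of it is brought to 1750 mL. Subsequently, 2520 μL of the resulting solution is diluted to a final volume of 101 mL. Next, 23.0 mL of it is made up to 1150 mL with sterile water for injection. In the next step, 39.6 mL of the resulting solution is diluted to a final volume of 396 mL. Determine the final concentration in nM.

Overall dilution factor = 4 × 10 × 40.08 × 50 × 10 = 8.02 × 10⁵.
113 mM / 8.02 × 10⁵ = 1.41 × 10⁻⁴ mM = 141 nM.

141 nM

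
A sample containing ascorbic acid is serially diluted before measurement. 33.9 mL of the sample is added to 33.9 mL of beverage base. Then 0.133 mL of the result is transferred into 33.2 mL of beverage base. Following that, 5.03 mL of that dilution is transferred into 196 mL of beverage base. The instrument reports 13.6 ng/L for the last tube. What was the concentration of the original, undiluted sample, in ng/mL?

272 ng/mL

Overall dilution factor = 2 × 250.6 × 39.97 = 2.00 × 10⁴.
Original = 13.6 ng/L × 2.00 × 10⁴ = 2.72 × 10⁵ ng/L = 272 ng/mL.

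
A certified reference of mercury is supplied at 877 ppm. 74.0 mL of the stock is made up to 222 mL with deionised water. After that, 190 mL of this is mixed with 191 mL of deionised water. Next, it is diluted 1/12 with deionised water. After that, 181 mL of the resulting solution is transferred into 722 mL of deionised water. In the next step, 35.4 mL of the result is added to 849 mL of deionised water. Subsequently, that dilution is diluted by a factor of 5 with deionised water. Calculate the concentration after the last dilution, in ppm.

0.0195 ppm

Overall dilution factor = 3 × 2.005 × 12 × 4.989 × 24.98 × 5 = 4.50 × 10⁴.
877 ppm / 4.50 × 10⁴ = 0.0195 ppm.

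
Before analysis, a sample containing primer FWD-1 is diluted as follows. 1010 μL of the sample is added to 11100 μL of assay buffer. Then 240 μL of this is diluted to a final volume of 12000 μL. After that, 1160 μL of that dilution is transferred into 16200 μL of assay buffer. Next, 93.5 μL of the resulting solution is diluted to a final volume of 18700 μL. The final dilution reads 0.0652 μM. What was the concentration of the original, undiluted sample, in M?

Overall dilution factor = 11.99 × 50 × 14.97 × 200 = 1.79 × 10⁶.
Original = 0.0652 μM × 1.79 × 10⁶ = 1.17 × 10⁵ μM = 0.117 M.

0.117 M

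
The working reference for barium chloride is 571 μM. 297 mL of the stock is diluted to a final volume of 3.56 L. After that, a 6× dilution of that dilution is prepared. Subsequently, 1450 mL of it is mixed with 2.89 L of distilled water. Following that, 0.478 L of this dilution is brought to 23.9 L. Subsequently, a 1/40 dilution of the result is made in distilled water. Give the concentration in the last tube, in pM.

1330 pM

Overall dilution factor = 11.99 × 6 × 2.993 × 50 × 40 = 4.31 × 10⁵.
571 μM / 4.31 × 10⁵ = 1.33 × 10⁻³ μM = 1330 pM.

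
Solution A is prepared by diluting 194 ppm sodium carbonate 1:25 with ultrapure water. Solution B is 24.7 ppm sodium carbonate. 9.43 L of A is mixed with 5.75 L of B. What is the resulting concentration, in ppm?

C_A = 194 ppm / 25 = 7.76 ppm.
C_mix = (C_A·V_A + C_B·V_B)/(V_A + V_B) = (7.76×9.43 + 24.7×5.75) / 15.18 = 14.2 ppm.

14.2 ppm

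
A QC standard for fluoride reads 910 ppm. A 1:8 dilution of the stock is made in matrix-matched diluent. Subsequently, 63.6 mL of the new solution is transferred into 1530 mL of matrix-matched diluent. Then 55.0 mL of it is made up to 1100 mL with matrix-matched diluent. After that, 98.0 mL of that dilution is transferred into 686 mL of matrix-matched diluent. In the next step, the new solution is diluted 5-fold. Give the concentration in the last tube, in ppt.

5670 ppt

Overall dilution factor = 8 × 25.06 × 20 × 8 × 5 = 1.60 × 10⁵.
910 ppm / 1.60 × 10⁵ = 5.67 × 10⁻³ ppm = 5670 ppt.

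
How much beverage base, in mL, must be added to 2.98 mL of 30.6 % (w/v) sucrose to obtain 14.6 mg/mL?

59.5 mL

14.6 mg/mL = 1.46 % (w/v).
V₂ = C₁V₁/C₂ = 30.6 × 2.98 / 1.46 = 62.5 mL.
Diluent to add = V₂ − V₁ = 62.5 − 2.98 = 59.5 mL.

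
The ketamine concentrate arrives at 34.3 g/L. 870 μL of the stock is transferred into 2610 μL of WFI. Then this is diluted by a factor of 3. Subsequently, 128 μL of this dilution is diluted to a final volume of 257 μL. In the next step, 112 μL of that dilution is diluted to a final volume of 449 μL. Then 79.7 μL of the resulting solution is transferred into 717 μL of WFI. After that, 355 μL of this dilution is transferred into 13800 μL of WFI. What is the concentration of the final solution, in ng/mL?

Overall dilution factor = 4 × 3 × 2.008 × 4.009 × 9.996 × 39.87 = 3.85 × 10⁴.
34.3 g/L / 3.85 × 10⁴ = 8.91 × 10⁻⁴ g/L = 891 ng/mL.

891 ng/mL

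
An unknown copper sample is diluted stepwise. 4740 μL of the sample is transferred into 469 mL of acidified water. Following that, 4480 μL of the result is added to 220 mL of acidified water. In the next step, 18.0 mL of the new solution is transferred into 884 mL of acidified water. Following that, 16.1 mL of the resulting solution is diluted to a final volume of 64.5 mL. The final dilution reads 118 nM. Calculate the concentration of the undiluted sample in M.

Overall dilution factor = 99.95 × 50.11 × 50.11 × 4.006 = 1.01 × 10⁶.
Original = 118 nM × 1.01 × 10⁶ = 1.19 × 10⁸ nM = 0.119 M.

0.119 M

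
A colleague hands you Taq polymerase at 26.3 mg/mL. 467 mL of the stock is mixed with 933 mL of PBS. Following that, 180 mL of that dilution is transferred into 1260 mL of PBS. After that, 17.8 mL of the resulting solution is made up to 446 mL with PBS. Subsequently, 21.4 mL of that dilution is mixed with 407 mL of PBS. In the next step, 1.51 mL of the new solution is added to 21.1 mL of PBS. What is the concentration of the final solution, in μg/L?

Overall dilution factor = 2.998 × 8 × 25.06 × 20.02 × 14.97 = 1.80 × 10⁵.
26.3 mg/mL / 1.80 × 10⁵ = 1.46 × 10⁻⁴ mg/mL = 146 μg/L.

146 μg/L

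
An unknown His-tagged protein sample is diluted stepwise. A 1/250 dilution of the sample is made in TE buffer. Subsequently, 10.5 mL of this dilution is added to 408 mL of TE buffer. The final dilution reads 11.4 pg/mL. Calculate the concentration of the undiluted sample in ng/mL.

Overall dilution factor = 250 × 39.86 = 9964.
Original = 11.4 pg/mL × 9964 = 1.14 × 10⁵ pg/mL = 114 ng/mL.

114 ng/mL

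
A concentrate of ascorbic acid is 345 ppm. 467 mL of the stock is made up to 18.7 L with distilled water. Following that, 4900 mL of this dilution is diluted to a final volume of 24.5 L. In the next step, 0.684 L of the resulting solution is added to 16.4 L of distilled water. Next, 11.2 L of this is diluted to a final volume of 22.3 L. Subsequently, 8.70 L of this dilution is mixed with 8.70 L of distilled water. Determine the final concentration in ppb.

Overall dilution factor = 40.04 × 5 × 24.98 × 1.991 × 2 = 1.99 × 10⁴.
345 ppm / 1.99 × 10⁴ = 0.0173 ppm = 17.3 ppb.

17.3 ppb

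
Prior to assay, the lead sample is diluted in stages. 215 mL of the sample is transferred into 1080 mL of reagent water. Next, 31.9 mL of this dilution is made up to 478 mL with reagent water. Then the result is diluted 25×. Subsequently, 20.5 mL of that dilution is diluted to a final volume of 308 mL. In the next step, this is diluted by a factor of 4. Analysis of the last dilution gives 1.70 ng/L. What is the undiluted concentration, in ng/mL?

Overall dilution factor = 6.023 × 14.98 × 25 × 15.02 × 4 = 1.36 × 10⁵.
Original = 1.70 ng/L × 1.36 × 10⁵ = 2.31 × 10⁵ ng/L = 231 ng/mL.

231 ng/mL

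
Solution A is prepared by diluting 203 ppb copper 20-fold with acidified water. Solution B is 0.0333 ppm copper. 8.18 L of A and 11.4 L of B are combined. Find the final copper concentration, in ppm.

C_A = 203 ppb / 20 = 10.2 ppb.
C_B = 0.0333 ppm = 33.3 ppb.
C_mix = (C_A·V_A + C_B·V_B)/(V_A + V_B) = (10.2×8.18 + 33.3×11.4) / 19.58 = 23.6 ppb = 0.0236 ppm.

0.0236 ppm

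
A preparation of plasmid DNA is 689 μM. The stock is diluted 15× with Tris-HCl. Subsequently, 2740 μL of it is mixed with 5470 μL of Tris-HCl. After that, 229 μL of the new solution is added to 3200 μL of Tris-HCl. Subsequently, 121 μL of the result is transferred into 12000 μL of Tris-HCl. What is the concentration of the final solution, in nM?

10.2 nM

Overall dilution factor = 15 × 2.996 × 14.97 × 100.2 = 6.74 × 10⁴.
689 μM / 6.74 × 10⁴ = 0.0102 μM = 10.2 nM.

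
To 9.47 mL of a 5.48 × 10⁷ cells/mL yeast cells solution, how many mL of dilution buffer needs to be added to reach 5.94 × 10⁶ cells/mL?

77.9 mL

V₂ = C₁V₁/C₂ = 5.48 × 10⁷ × 9.47 / 5.94 × 10⁶ = 87.4 mL.
Diluent to add = V₂ − V₁ = 87.4 − 9.47 = 77.9 mL.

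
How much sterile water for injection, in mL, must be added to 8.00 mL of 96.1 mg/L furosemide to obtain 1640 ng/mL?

461 mL

1640 ng/mL = 1.64 mg/L.
V₂ = C₁V₁/C₂ = 96.1 × 8.00 / 1.64 = 469 mL.
Diluent to add = V₂ − V₁ = 469 − 8.00 = 461 mL.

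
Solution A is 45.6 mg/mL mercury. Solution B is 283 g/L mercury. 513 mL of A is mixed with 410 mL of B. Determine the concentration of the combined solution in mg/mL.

151 mg/mL

C_B = 283 g/L = 283 mg/mL.
C_mix = (C_A·V_A + C_B·V_B)/(V_A + V_B) = (45.6×513 + 283×410) / 923.0 = 151 mg/mL.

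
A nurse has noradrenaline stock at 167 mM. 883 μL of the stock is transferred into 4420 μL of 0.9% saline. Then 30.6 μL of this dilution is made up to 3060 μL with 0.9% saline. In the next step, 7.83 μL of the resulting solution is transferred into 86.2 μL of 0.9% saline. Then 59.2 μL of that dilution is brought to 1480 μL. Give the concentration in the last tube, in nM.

Overall dilution factor = 6.006 × 100 × 12.01 × 25 = 1.80 × 10⁵.
167 mM / 1.80 × 10⁵ = 9.26 × 10⁻⁴ mM = 926 nM.

926 nM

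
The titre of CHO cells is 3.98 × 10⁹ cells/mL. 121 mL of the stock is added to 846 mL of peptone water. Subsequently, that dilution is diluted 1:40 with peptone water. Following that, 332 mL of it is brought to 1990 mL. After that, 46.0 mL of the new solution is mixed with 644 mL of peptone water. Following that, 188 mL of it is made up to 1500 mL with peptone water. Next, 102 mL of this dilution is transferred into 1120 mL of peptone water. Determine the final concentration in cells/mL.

Overall dilution factor = 7.992 × 40 × 5.994 × 15 × 7.979 × 11.98 = 2.75 × 10⁶.
3.98 × 10⁹ cells/mL / 2.75 × 10⁶ = 1450 cells/mL.

1450 cells/mL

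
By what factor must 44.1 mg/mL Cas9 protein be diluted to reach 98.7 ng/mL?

4.47 × 10⁵

Factor = C₀/C_target = 44.1 mg/mL / 98.7 ng/mL = 4.47 × 10⁵.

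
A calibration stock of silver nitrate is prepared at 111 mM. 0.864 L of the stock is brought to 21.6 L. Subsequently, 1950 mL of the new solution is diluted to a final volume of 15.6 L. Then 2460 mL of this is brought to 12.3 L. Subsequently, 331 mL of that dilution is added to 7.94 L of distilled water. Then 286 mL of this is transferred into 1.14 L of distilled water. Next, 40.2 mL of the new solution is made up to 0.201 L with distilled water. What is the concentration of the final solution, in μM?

0.178 μM

Overall dilution factor = 25 × 8 × 5 × 24.99 × 4.986 × 5 = 6.23 × 10⁵.
111 mM / 6.23 × 10⁵ = 1.78 × 10⁻⁴ mM = 0.178 μM.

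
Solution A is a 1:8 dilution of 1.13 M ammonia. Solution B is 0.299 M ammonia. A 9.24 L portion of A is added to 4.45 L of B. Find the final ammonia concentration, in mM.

C_A = 1.13 M / 8 = 0.141 M.
C_mix = (C_A·V_A + C_B·V_B)/(V_A + V_B) = (0.141×9.24 + 0.299×4.45) / 13.69 = 0.193 M = 193 mM.

193 mM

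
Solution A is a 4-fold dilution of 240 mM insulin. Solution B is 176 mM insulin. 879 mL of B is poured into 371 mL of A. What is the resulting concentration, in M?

0.142 M

C_A = 240 mM / 4 = 60.0 mM.
C_mix = (C_A·V_A + C_B·V_B)/(V_A + V_B) = (60.0×371 + 176×879) / 1250 = 142 mM = 0.142 M.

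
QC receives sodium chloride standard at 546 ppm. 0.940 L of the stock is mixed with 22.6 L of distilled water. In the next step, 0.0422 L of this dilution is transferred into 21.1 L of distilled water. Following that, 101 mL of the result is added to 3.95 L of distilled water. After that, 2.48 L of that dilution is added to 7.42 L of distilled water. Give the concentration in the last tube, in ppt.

Overall dilution factor = 25.04 × 501 × 40.11 × 3.992 = 2.01 × 10⁶.
546 ppm / 2.01 × 10⁶ = 2.72 × 10⁻⁴ ppm = 272 ppt.

272 ppt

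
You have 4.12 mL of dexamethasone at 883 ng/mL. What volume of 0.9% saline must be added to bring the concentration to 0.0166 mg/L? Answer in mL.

0.0166 mg/L = 16.6 ng/mL.
V₂ = C₁V₁/C₂ = 883 × 4.12 / 16.6 = 219 mL.
Diluent to add = V₂ − V₁ = 219 − 4.12 = 215 mL.

215 mL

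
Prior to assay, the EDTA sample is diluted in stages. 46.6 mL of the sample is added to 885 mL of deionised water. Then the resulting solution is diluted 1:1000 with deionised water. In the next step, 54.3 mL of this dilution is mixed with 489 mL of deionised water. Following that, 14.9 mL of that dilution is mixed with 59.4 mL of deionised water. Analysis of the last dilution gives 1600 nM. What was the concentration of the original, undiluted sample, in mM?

1600 mM

Overall dilution factor = 19.99 × 1000 × 10.01 × 4.987 = 9.97 × 10⁵.
Original = 1600 nM × 9.97 × 10⁵ = 1.60 × 10⁹ nM = 1600 mM.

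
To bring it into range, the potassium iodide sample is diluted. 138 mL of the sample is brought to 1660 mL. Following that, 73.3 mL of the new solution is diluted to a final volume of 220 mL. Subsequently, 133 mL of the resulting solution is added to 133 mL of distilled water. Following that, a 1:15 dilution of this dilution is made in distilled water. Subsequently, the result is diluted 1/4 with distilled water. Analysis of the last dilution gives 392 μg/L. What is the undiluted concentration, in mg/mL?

Overall dilution factor = 12.03 × 3.001 × 2 × 15 × 4 = 4332.
Original = 392 μg/L × 4332 = 1.70 × 10⁶ μg/L = 1.70 mg/mL.

1.70 mg/mL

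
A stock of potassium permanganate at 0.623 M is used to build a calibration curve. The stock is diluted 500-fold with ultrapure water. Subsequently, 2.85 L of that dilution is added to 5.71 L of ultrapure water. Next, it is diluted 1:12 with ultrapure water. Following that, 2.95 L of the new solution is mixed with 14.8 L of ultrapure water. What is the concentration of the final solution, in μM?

5.75 μM

Overall dilution factor = 500 × 3.004 × 12 × 6.017 = 1.08 × 10⁵.
0.623 M / 1.08 × 10⁵ = 5.75 × 10⁻⁶ M = 5.75 μM.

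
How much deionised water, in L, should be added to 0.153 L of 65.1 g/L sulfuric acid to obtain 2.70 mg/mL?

3.54 L

2.70 mg/mL = 2.70 g/L.
V₂ = C₁V₁/C₂ = 65.1 × 0.153 / 2.70 = 3.69 L.
Diluent to add = V₂ − V₁ = 3.69 − 0.153 = 3.54 L.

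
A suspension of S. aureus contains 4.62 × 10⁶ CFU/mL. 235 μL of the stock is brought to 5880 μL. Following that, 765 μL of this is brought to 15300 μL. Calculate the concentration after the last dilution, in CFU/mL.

9230 CFU/mL

Overall dilution factor = 25.02 × 20 = 500.
4.62 × 10⁶ CFU/mL / 500 = 9230 CFU/mL.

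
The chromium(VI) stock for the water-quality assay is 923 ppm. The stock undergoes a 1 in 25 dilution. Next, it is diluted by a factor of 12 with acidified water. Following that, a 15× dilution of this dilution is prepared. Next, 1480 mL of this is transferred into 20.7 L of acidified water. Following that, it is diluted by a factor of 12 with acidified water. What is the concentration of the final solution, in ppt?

1140 ppt

Overall dilution factor = 25 × 12 × 15 × 14.99 × 12 = 8.09 × 10⁵.
923 ppm / 8.09 × 10⁵ = 1.14 × 10⁻³ ppm = 1140 ppt.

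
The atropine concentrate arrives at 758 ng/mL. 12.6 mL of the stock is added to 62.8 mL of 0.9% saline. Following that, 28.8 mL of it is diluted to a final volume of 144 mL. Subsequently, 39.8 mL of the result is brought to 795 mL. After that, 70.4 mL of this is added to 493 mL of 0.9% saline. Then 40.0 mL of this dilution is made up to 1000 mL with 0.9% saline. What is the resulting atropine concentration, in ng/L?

Overall dilution factor = 5.984 × 5 × 19.97 × 8.003 × 25 = 1.20 × 10⁵.
758 ng/mL / 1.20 × 10⁵ = 6.34 × 10⁻³ ng/mL = 6.34 ng/L.

6.34 ng/L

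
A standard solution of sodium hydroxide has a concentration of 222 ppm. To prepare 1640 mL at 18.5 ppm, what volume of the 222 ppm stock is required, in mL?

137 mL

V₁ = C₂V₂/C₁ = 18.5 × 1640 / 222 = 137 mL.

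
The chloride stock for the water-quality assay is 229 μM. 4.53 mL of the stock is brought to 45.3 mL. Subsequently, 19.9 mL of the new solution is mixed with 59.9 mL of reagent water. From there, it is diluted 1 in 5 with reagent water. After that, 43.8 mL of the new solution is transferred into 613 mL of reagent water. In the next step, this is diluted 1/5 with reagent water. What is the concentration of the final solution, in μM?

Overall dilution factor = 10 × 4.010 × 5 × 15.00 × 5 = 1.50 × 10⁴.
229 μM / 1.50 × 10⁴ = 0.0152 μM.

0.0152 μM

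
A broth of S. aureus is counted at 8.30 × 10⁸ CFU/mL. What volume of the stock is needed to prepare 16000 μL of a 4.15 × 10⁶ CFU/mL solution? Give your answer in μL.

V₁ = C₂V₂/C₁ = 4.15 × 10⁶ × 16000 / 8.30 × 10⁸ = 80.0 μL.

80.0 μL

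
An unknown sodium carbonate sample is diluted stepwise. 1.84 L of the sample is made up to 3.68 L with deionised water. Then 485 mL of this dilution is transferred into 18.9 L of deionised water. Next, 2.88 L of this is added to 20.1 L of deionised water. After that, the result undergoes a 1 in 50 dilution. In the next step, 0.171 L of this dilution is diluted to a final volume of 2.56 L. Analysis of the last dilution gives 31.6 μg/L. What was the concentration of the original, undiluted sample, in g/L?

Overall dilution factor = 2 × 39.97 × 7.979 × 50 × 14.97 = 4.77 × 10⁵.
Original = 31.6 μg/L × 4.77 × 10⁵ = 1.51 × 10⁷ μg/L = 15.1 g/L.

15.1 g/L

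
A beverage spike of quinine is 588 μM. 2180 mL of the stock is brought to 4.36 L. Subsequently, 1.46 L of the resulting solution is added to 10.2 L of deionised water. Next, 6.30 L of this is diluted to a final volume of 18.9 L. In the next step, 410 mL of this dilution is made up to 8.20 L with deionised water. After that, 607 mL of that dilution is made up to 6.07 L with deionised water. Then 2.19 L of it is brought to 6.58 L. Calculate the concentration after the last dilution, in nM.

Overall dilution factor = 2 × 7.986 × 3 × 20 × 10 × 3.005 = 2.88 × 10⁴.
588 μM / 2.88 × 10⁴ = 0.0204 μM = 20.4 nM.

20.4 nM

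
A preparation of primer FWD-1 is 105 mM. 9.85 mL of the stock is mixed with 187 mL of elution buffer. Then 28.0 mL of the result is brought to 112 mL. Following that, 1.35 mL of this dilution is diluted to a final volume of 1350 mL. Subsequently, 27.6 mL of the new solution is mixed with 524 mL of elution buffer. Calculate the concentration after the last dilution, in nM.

Overall dilution factor = 19.98 × 4 × 1000 × 19.99 = 1.60 × 10⁶.
105 mM / 1.60 × 10⁶ = 6.57 × 10⁻⁵ mM = 65.7 nM.

65.7 nM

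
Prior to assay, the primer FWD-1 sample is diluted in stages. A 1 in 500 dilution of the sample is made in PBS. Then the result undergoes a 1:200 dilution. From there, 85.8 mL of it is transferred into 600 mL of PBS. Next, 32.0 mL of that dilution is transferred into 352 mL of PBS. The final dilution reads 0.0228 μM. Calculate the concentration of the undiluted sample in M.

Overall dilution factor = 500 × 200 × 7.993 × 12 = 9.59 × 10⁶.
Original = 0.0228 μM × 9.59 × 10⁶ = 2.19 × 10⁵ μM = 0.219 M.

0.219 M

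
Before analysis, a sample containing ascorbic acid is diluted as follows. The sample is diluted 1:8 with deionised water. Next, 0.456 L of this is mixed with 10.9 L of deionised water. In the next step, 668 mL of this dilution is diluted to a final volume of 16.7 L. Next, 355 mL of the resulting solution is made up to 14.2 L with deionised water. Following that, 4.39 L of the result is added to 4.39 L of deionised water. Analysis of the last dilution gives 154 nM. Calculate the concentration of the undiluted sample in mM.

Overall dilution factor = 8 × 24.90 × 25 × 40 × 2 = 3.98 × 10⁵.
Original = 154 nM × 3.98 × 10⁵ = 6.14 × 10⁷ nM = 61.4 mM.

61.4 mM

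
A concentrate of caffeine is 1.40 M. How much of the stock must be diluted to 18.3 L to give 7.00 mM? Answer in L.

7.00 mM = 7.00 × 10⁻³ M.
V₁ = C₂V₂/C₁ = 7.00 × 10⁻³ × 18.3 / 1.40 = 0.0915 L.

0.0915 L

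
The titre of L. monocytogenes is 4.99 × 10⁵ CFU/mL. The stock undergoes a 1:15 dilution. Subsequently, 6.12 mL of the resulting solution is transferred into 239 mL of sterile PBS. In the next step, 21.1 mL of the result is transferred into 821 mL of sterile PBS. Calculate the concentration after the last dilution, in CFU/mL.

Overall dilution factor = 15 × 40.05 × 39.91 = 2.40 × 10⁴.
4.99 × 10⁵ CFU/mL / 2.40 × 10⁴ = 20.8 CFU/mL.

20.8 CFU/mL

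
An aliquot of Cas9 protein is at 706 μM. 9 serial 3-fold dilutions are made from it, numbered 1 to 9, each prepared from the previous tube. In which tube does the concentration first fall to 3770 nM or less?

tube 5

Tube n has concentration 706 μM / 3ⁿ.
Need 3ⁿ ≥ 706 μM / 3770 nM = 187, so n ≥ 4.76.
First such tube: n = 5.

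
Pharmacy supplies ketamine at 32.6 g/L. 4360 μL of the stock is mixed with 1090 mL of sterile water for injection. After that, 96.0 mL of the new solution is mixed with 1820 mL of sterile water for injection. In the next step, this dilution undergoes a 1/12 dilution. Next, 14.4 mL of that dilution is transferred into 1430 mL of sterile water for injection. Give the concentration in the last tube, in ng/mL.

Overall dilution factor = 251 × 19.96 × 12 × 100.3 = 6.03 × 10⁶.
32.6 g/L / 6.03 × 10⁶ = 5.41 × 10⁻⁶ g/L = 5.41 ng/mL.

5.41 ng/mL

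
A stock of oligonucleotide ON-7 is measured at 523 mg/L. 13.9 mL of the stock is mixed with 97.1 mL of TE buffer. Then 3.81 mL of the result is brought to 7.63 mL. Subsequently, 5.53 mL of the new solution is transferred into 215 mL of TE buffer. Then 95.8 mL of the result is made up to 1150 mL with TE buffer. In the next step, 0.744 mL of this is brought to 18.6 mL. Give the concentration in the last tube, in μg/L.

Overall dilution factor = 7.986 × 2.003 × 39.88 × 12.00 × 25 = 1.91 × 10⁵.
523 mg/L / 1.91 × 10⁵ = 2.73 × 10⁻³ mg/L = 2.73 μg/L.

2.73 μg/L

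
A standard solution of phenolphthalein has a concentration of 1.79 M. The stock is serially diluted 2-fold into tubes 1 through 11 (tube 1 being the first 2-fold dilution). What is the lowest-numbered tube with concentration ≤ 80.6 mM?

Tube n has concentration 1.79 M / 2ⁿ.
Need 2ⁿ ≥ 1.79 M / 80.6 mM = 22.2, so n ≥ 4.47.
First such tube: n = 5.

tube 5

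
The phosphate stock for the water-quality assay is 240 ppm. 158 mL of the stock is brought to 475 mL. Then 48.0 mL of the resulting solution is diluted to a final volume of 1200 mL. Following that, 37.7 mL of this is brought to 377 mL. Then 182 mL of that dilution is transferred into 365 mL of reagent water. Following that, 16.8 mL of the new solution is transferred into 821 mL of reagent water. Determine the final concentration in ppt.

2130 ppt

Overall dilution factor = 3.006 × 25 × 10 × 3.005 × 49.87 = 1.13 × 10⁵.
240 ppm / 1.13 × 10⁵ = 2.13 × 10⁻³ ppm = 2130 ppt.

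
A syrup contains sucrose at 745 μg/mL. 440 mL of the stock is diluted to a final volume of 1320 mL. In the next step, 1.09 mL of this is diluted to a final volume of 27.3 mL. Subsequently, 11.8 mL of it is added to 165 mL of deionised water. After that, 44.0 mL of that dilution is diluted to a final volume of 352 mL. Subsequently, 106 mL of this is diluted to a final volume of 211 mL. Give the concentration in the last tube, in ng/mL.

Overall dilution factor = 3 × 25.05 × 14.98 × 8 × 1.991 = 1.79 × 10⁴.
745 μg/mL / 1.79 × 10⁴ = 0.0416 μg/mL = 41.6 ng/mL.

41.6 ng/mL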